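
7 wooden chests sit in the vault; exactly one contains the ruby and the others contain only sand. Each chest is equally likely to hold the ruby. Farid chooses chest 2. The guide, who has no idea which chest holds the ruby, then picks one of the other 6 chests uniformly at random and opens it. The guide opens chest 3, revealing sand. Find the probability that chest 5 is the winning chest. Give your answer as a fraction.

1/6

Because the guide chose which chest to open without knowing where the ruby is, the choice is independent of the prize location. Learning that chest 3 does not hold the ruby simply rules out that one location and leaves the remaining 6 chests still equally likely by symmetry.
So P(the ruby in chest 5) = 1/6.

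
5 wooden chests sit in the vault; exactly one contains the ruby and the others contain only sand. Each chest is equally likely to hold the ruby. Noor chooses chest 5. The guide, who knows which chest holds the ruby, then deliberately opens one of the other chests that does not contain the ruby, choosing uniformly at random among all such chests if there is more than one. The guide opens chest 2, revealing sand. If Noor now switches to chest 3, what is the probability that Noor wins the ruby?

Apply Bayes' rule, conditioning on where the ruby actually is.
If it is in any of chests 1, 3, and 4 (prior 1/5 each): the guide has 3 equally likely choices, so probability 1/3; weight (1/5)·(1/3) = 1/15 each.
If it is in chest 2 (prior 1/5): the guide opened chest 2, so this case is ruled out; weight (1/5)·0 = 0.
If it is in chest 5 (prior 1/5): the guide has 4 equally likely choices, so probability 1/4; weight (1/5)·(1/4) = 1/20.
The weights sum to 1/4.
So P(the ruby in chest 3 | the guide opened chest 2) = (1/15) / (1/4) = 4/15.

4/15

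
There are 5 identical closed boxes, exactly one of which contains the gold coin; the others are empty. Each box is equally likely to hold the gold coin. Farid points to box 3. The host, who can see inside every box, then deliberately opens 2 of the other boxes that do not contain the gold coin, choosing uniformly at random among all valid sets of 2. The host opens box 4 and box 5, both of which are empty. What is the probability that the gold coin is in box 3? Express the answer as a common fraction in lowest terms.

Apply Bayes' rule, conditioning on where the gold coin actually is.
If it is in either of boxes 1 and 2 (prior 1/5 each): the host has 3 equally likely choices, so probability 1/3; weight (1/5)·(1/3) = 1/15 each.
If it is in box 3 (prior 1/5): the host has 6 equally likely choices, so probability 1/6; weight (1/5)·(1/6) = 1/30.
If it is in either of boxes 4 and 5 (prior 1/5 each): that box was opened and seen not to hold the prize — ruled out; weight (1/5)·0 = 0 each.
The weights sum to 1/6.
So P(the gold coin in box 3 | the host opened box 4 and box 5) = (1/30) / (1/6) = 1/5.

1/5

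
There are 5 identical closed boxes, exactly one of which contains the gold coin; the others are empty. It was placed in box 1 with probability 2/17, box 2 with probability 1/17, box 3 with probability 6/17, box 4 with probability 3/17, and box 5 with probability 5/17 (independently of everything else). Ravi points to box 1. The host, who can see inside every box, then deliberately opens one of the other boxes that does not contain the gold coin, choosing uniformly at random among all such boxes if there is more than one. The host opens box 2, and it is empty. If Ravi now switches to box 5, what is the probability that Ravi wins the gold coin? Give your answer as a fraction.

Consider each possible location of the gold coin in turn.
If it is in box 1 (prior 2/17): the host has 4 equally likely choices, so probability 1/4; weight (2/17)·(1/4) = 1/34.
If it is in box 2 (prior 1/17): the host opened box 2, so this case is ruled out; weight (1/17)·0 = 0.
If it is in box 3 (prior 6/17): the host has 3 equally likely choices, so probability 1/3; weight (6/17)·(1/3) = 2/17.
If it is in box 4 (prior 3/17): the host has 3 equally likely choices, so probability 1/3; weight (3/17)·(1/3) = 1/17.
If it is in box 5 (prior 5/17): the host has 3 equally likely choices, so probability 1/3; weight (5/17)·(1/3) = 5/51.
The weights sum to 31/102.
So P(the gold coin in box 5 | the host opened box 2) = (5/51) / (31/102) = 10/31.

10/31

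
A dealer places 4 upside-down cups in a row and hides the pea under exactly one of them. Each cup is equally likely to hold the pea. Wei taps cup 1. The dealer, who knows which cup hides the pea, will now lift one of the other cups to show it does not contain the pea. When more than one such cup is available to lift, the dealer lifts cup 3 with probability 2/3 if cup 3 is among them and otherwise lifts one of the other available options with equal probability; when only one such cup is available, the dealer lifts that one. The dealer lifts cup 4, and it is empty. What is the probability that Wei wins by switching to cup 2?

1/3

Apply Bayes' rule, conditioning on where the pea actually is.
If it is under cup 1 (prior 1/4): cup 3 is available but not opened; cup 4 gets probability (1 − 2/3)/2 = 1/6; weight (1/4)·(1/6) = 1/24.
If it is under cup 2 (prior 1/4): cup 3 is available but not opened, probability 1/3; weight (1/4)·(1/3) = 1/12.
If it is under cup 3 (prior 1/4): cup 3 holds the prize so is unavailable; the dealer chooses uniformly among the 2 others, probability 1/2; weight (1/4)·(1/2) = 1/8.
If it is under cup 4 (prior 1/4): the dealer opened cup 4, so this case is ruled out; weight (1/4)·0 = 0.
The weights sum to 1/4.
So P(the pea under cup 2 | the dealer opened cup 4) = (1/12) / (1/4) = 1/3.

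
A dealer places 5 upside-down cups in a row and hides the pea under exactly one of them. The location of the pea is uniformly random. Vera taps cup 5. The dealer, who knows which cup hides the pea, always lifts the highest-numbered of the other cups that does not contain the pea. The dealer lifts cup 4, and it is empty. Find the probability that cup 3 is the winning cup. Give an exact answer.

1/4

Condition on the true location of the pea.
If it is under any of cups 1, 2, 3, and 5 (prior 1/5 each): cup 4 is the highest-numbered option available, probability 1; weight (1/5)·1 = 1/5 each.
If it is under cup 4 (prior 1/5): the dealer opened cup 4, so this case is ruled out; weight (1/5)·0 = 0.
The weights sum to 4/5.
So P(the pea under cup 3 | the dealer opened cup 4) = (1/5) / (4/5) = 1/4.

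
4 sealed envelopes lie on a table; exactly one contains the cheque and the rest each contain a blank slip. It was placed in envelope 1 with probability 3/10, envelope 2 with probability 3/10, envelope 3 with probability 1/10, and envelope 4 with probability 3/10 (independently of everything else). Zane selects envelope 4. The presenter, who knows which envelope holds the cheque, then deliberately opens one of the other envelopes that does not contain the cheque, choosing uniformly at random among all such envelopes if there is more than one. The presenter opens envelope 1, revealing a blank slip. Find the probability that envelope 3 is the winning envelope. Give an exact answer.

Consider each possible location of the cheque in turn.
If it is in envelope 1 (prior 3/10): the presenter opened envelope 1, so this case is ruled out; weight (3/10)·0 = 0.
If it is in envelope 2 (prior 3/10): the presenter has 2 equally likely choices, so probability 1/2; weight (3/10)·(1/2) = 3/20.
If it is in envelope 3 (prior 1/10): the presenter has 2 equally likely choices, so probability 1/2; weight (1/10)·(1/2) = 1/20.
If it is in envelope 4 (prior 3/10): the presenter has 3 equally likely choices, so probability 1/3; weight (3/10)·(1/3) = 1/10.
The weights sum to 3/10.
So P(the cheque in envelope 3 | the presenter opened envelope 1) = (1/20) / (3/10) = 1/6.

1/6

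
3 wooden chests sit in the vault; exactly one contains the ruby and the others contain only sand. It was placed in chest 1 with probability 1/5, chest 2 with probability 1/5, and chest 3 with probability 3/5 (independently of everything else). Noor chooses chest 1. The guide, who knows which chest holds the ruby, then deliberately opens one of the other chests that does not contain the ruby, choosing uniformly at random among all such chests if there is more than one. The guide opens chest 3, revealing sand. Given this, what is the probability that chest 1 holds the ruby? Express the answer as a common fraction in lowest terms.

1/3

Condition on the true location of the ruby.
If it is in chest 1 (prior 1/5): the guide has 2 equally likely choices, so probability 1/2; weight (1/5)·(1/2) = 1/10.
If it is in chest 2 (prior 1/5): the guide has no choice, probability 1; weight (1/5)·1 = 1/5.
If it is in chest 3 (prior 3/5): the guide opened chest 3, so this case is ruled out; weight (3/5)·0 = 0.
The weights sum to 3/10.
So P(the ruby in chest 1 | the guide opened chest 3) = (1/10) / (3/10) = 1/3.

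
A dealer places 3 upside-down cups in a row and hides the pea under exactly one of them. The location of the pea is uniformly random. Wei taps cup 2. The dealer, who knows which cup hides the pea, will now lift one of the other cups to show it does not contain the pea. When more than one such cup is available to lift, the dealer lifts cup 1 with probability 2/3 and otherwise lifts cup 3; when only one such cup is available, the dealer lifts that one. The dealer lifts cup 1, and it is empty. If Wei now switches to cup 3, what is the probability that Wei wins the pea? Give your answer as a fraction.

Apply Bayes' rule, conditioning on where the pea actually is.
If it is under cup 1 (prior 1/3): the dealer opened cup 1, so this case is ruled out; weight (1/3)·0 = 0.
If it is under cup 2 (prior 1/3): cup 1 is available, opened with probability 2/3; weight (1/3)·(2/3) = 2/9.
If it is under cup 3 (prior 1/3): only cup 1 is available, probability 1; weight (1/3)·1 = 1/3.
The weights sum to 5/9.
So P(the pea under cup 3 | the dealer opened cup 1) = (1/3) / (5/9) = 3/5.

3/5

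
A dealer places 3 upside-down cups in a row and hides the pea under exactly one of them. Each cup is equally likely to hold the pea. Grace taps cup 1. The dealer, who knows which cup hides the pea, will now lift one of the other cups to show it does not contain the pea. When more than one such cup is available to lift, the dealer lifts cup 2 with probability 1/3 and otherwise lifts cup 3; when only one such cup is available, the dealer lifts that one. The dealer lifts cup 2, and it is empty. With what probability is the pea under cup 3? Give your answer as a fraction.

Condition on the true location of the pea.
If it is under cup 1 (prior 1/3): cup 2 is available, opened with probability 1/3; weight (1/3)·(1/3) = 1/9.
If it is under cup 2 (prior 1/3): the dealer opened cup 2, so this case is ruled out; weight (1/3)·0 = 0.
If it is under cup 3 (prior 1/3): only cup 2 is available, probability 1; weight (1/3)·1 = 1/3.
The weights sum to 4/9.
So P(the pea under cup 3 | the dealer opened cup 2) = (1/3) / (4/9) = 3/4.

3/4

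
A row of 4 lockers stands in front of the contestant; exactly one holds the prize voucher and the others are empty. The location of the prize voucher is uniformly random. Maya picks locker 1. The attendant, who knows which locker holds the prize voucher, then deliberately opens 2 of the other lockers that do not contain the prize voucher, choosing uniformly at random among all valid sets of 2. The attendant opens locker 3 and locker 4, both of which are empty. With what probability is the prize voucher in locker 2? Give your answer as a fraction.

3/4

Consider each possible location of the prize voucher in turn.
If it is in locker 1 (prior 1/4): the attendant has 3 equally likely choices, so probability 1/3; weight (1/4)·(1/3) = 1/12.
If it is in locker 2 (prior 1/4): the attendant has no choice, probability 1; weight (1/4)·1 = 1/4.
If it is in either of lockers 3 and 4 (prior 1/4 each): that locker was opened and seen not to hold the prize — ruled out; weight (1/4)·0 = 0 each.
The weights sum to 1/3.
So P(the prize voucher in locker 2 | the attendant opened locker 3 and locker 4) = (1/4) / (1/3) = 3/4.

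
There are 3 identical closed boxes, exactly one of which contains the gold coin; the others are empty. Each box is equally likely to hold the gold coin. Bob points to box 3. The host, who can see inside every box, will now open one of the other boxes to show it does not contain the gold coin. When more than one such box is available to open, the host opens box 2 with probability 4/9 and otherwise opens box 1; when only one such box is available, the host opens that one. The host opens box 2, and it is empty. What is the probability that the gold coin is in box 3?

4/13

Consider each possible location of the gold coin in turn.
If it is in box 1 (prior 1/3): only box 2 is available, probability 1; weight (1/3)·1 = 1/3.
If it is in box 2 (prior 1/3): the host opened box 2, so this case is ruled out; weight (1/3)·0 = 0.
If it is in box 3 (prior 1/3): box 2 is available, opened with probability 4/9; weight (1/3)·(4/9) = 4/27.
The weights sum to 13/27.
So P(the gold coin in box 3 | the host opened box 2) = (4/27) / (13/27) = 4/13.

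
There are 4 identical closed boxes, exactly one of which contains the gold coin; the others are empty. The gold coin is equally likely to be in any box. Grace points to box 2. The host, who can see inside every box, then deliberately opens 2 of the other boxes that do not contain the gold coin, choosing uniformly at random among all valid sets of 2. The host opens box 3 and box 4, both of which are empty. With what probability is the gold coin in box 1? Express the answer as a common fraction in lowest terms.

3/4

Apply Bayes' rule, conditioning on where the gold coin actually is.
If it is in box 1 (prior 1/4): the host has no choice, probability 1; weight (1/4)·1 = 1/4.
If it is in box 2 (prior 1/4): the host has 3 equally likely choices, so probability 1/3; weight (1/4)·(1/3) = 1/12.
If it is in either of boxes 3 and 4 (prior 1/4 each): that box was opened and seen not to hold the prize — ruled out; weight (1/4)·0 = 0 each.
The weights sum to 1/3.
So P(the gold coin in box 1 | the host opened box 3 and box 4) = (1/4) / (1/3) = 3/4.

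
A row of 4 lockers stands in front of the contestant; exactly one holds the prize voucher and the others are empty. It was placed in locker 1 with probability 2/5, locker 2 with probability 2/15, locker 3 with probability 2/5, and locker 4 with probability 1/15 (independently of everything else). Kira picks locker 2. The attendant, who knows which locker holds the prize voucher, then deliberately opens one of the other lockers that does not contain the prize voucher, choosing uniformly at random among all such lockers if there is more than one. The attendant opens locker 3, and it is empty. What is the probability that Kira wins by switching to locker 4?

Apply Bayes' rule, conditioning on where the prize voucher actually is.
If it is in locker 1 (prior 2/5): the attendant has 2 equally likely choices, so probability 1/2; weight (2/5)·(1/2) = 1/5.
If it is in locker 2 (prior 2/15): the attendant has 3 equally likely choices, so probability 1/3; weight (2/15)·(1/3) = 2/45.
If it is in locker 3 (prior 2/5): the attendant opened locker 3, so this case is ruled out; weight (2/5)·0 = 0.
If it is in locker 4 (prior 1/15): the attendant has 2 equally likely choices, so probability 1/2; weight (1/15)·(1/2) = 1/30.
The weights sum to 5/18.
So P(the prize voucher in locker 4 | the attendant opened locker 3) = (1/30) / (5/18) = 3/25.

3/25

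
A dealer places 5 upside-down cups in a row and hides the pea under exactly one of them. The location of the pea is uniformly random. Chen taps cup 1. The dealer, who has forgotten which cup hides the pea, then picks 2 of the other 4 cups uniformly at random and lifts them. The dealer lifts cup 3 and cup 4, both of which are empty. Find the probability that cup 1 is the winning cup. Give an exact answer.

1/3

Apply Bayes' rule, conditioning on where the pea actually is.
If it is under any of cups 1, 2, and 5 (prior 1/5 each): the dealer picks exactly this set with probability 1/6 regardless, and none is the prize; weight (1/5)·(1/6) = 1/30 each.
If it is under either of cups 3 and 4 (prior 1/5 each): that cup was opened and seen not to hold the prize — ruled out; weight (1/5)·0 = 0 each.
The weights sum to 1/10.
So P(the pea under cup 1 | the dealer opened cup 3 and cup 4) = (1/30) / (1/10) = 1/3.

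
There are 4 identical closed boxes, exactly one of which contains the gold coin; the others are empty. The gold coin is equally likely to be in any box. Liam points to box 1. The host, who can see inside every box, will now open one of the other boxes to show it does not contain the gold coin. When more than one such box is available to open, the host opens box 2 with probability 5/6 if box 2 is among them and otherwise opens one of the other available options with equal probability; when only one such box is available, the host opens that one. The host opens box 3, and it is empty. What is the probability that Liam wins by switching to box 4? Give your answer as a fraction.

Condition on the true location of the gold coin.
If it is in box 1 (prior 1/4): box 2 is available but not opened; box 3 gets probability (1 − 5/6)/2 = 1/12; weight (1/4)·(1/12) = 1/48.
If it is in box 2 (prior 1/4): box 2 holds the prize so is unavailable; the host chooses uniformly among the 2 others, probability 1/2; weight (1/4)·(1/2) = 1/8.
If it is in box 3 (prior 1/4): the host opened box 3, so this case is ruled out; weight (1/4)·0 = 0.
If it is in box 4 (prior 1/4): box 2 is available but not opened, probability 1/6; weight (1/4)·(1/6) = 1/24.
The weights sum to 3/16.
So P(the gold coin in box 4 | the host opened box 3) = (1/24) / (3/16) = 2/9.

2/9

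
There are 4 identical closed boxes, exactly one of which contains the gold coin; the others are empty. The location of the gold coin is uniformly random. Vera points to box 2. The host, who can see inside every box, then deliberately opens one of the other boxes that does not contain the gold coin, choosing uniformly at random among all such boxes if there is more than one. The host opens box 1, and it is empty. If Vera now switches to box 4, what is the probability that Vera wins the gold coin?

3/8

Condition on the true location of the gold coin.
If it is in box 1 (prior 1/4): the host opened box 1, so this case is ruled out; weight (1/4)·0 = 0.
If it is in box 2 (prior 1/4): the host has 3 equally likely choices, so probability 1/3; weight (1/4)·(1/3) = 1/12.
If it is in either of boxes 3 and 4 (prior 1/4 each): the host has 2 equally likely choices, so probability 1/2; weight (1/4)·(1/2) = 1/8 each.
The weights sum to 1/3.
So P(the gold coin in box 4 | the host opened box 1) = (1/8) / (1/3) = 3/8.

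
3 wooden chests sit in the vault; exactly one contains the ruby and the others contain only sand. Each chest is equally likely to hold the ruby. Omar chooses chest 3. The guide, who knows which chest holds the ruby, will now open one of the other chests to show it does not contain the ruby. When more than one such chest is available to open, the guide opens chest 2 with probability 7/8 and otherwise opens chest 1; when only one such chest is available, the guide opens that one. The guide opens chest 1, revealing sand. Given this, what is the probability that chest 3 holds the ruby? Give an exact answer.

Condition on the true location of the ruby.
If it is in chest 1 (prior 1/3): the guide opened chest 1, so this case is ruled out; weight (1/3)·0 = 0.
If it is in chest 2 (prior 1/3): only chest 1 is available, probability 1; weight (1/3)·1 = 1/3.
If it is in chest 3 (prior 1/3): chest 2 is available but not opened, probability 1/8; weight (1/3)·(1/8) = 1/24.
The weights sum to 3/8.
So P(the ruby in chest 3 | the guide opened chest 1) = (1/24) / (3/8) = 1/9.

1/9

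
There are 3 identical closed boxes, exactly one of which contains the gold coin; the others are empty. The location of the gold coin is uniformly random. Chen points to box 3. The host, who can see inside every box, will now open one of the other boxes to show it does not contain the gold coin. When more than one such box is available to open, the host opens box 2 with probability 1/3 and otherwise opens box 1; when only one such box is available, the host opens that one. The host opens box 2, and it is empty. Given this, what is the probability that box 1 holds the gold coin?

3/4

Apply Bayes' rule, conditioning on where the gold coin actually is.
If it is in box 1 (prior 1/3): only box 2 is available, probability 1; weight (1/3)·1 = 1/3.
If it is in box 2 (prior 1/3): the host opened box 2, so this case is ruled out; weight (1/3)·0 = 0.
If it is in box 3 (prior 1/3): box 2 is available, opened with probability 1/3; weight (1/3)·(1/3) = 1/9.
The weights sum to 4/9.
So P(the gold coin in box 1 | the host opened box 2) = (1/3) / (4/9) = 3/4.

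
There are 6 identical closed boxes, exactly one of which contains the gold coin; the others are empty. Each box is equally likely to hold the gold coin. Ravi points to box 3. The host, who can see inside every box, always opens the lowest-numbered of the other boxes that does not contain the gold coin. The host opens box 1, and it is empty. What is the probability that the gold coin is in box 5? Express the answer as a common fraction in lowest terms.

Apply Bayes' rule, conditioning on where the gold coin actually is.
If it is in box 1 (prior 1/6): the host opened box 1, so this case is ruled out; weight (1/6)·0 = 0.
If it is in any of boxes 2, 3, 4, 5, and 6 (prior 1/6 each): box 1 is the lowest-numbered option available, probability 1; weight (1/6)·1 = 1/6 each.
The weights sum to 5/6.
So P(the gold coin in box 5 | the host opened box 1) = (1/6) / (5/6) = 1/5.

1/5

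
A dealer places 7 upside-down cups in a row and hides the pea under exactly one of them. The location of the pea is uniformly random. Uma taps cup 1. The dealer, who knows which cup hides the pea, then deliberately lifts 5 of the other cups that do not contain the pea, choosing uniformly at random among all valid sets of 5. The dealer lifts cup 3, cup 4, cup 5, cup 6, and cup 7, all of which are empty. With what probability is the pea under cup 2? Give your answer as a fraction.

6/7

Consider each possible location of the pea in turn.
If it is under cup 1 (prior 1/7): the dealer has 6 equally likely choices, so probability 1/6; weight (1/7)·(1/6) = 1/42.
If it is under cup 2 (prior 1/7): the dealer has no choice, probability 1; weight (1/7)·1 = 1/7.
If it is under any of cups 3, 4, 5, 6, and 7 (prior 1/7 each): that cup was opened and seen not to hold the prize — ruled out; weight (1/7)·0 = 0 each.
The weights sum to 1/6.
So P(the pea under cup 2 | the dealer opened cup 3, cup 4, cup 5, cup 6, and cup 7) = (1/7) / (1/6) = 6/7.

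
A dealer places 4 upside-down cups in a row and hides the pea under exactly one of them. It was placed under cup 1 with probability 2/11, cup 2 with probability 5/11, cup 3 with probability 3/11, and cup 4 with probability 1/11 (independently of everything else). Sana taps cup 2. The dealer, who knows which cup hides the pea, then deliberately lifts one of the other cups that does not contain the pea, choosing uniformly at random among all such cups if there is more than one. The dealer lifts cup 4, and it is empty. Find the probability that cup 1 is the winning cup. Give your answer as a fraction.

6/25

Apply Bayes' rule, conditioning on where the pea actually is.
If it is under cup 1 (prior 2/11): the dealer has 2 equally likely choices, so probability 1/2; weight (2/11)·(1/2) = 1/11.
If it is under cup 2 (prior 5/11): the dealer has 3 equally likely choices, so probability 1/3; weight (5/11)·(1/3) = 5/33.
If it is under cup 3 (prior 3/11): the dealer has 2 equally likely choices, so probability 1/2; weight (3/11)·(1/2) = 3/22.
If it is under cup 4 (prior 1/11): the dealer opened cup 4, so this case is ruled out; weight (1/11)·0 = 0.
The weights sum to 25/66.
So P(the pea under cup 1 | the dealer opened cup 4) = (1/11) / (25/66) = 6/25.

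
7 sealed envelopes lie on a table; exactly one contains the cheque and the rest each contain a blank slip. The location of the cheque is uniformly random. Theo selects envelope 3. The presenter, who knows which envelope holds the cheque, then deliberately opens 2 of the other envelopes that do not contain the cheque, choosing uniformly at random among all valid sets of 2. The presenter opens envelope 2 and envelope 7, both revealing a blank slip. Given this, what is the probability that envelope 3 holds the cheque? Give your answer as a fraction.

1/7

Condition on the true location of the cheque.
If it is in any of envelopes 1, 4, 5, and 6 (prior 1/7 each): the presenter has 10 equally likely choices, so probability 1/10; weight (1/7)·(1/10) = 1/70 each.
If it is in either of envelopes 2 and 7 (prior 1/7 each): that envelope was opened and seen not to hold the prize — ruled out; weight (1/7)·0 = 0 each.
If it is in envelope 3 (prior 1/7): the presenter has 15 equally likely choices, so probability 1/15; weight (1/7)·(1/15) = 1/105.
The weights sum to 1/15.
So P(the cheque in envelope 3 | the presenter opened envelope 2 and envelope 7) = (1/105) / (1/15) = 1/7.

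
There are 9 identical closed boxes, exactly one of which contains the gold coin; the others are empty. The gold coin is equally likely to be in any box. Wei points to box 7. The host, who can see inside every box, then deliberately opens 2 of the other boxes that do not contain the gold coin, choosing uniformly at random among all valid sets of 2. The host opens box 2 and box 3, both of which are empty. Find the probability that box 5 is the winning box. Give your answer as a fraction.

Consider each possible location of the gold coin in turn.
If it is in any of boxes 1, 4, 5, 6, 8, and 9 (prior 1/9 each): the host has 21 equally likely choices, so probability 1/21; weight (1/9)·(1/21) = 1/189 each.
If it is in either of boxes 2 and 3 (prior 1/9 each): that box was opened and seen not to hold the prize — ruled out; weight (1/9)·0 = 0 each.
If it is in box 7 (prior 1/9): the host has 28 equally likely choices, so probability 1/28; weight (1/9)·(1/28) = 1/252.
The weights sum to 1/28.
So P(the gold coin in box 5 | the host opened box 2 and box 3) = (1/189) / (1/28) = 4/27.

4/27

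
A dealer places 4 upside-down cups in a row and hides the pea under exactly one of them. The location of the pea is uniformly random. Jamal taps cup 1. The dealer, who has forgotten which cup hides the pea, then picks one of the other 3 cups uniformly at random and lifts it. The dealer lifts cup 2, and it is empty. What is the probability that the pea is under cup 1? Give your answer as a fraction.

1/3

Apply Bayes' rule, conditioning on where the pea actually is.
If it is under any of cups 1, 3, and 4 (prior 1/4 each): the dealer picks cup 2 with probability 1/3 regardless, and it is not the prize; weight (1/4)·(1/3) = 1/12 each.
If it is under cup 2 (prior 1/4): the dealer opened cup 2, so this case is ruled out; weight (1/4)·0 = 0.
The weights sum to 1/4.
So P(the pea under cup 1 | the dealer opened cup 2) = (1/12) / (1/4) = 1/3.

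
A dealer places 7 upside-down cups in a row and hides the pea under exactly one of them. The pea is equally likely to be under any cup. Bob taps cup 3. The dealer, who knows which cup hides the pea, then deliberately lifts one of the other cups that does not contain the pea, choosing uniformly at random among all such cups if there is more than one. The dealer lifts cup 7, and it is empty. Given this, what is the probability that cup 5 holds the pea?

Consider each possible location of the pea in turn.
If it is under any of cups 1, 2, 4, 5, and 6 (prior 1/7 each): the dealer has 5 equally likely choices, so probability 1/5; weight (1/7)·(1/5) = 1/35 each.
If it is under cup 3 (prior 1/7): the dealer has 6 equally likely choices, so probability 1/6; weight (1/7)·(1/6) = 1/42.
If it is under cup 7 (prior 1/7): the dealer opened cup 7, so this case is ruled out; weight (1/7)·0 = 0.
The weights sum to 1/6.
So P(the pea under cup 5 | the dealer opened cup 7) = (1/35) / (1/6) = 6/35.

6/35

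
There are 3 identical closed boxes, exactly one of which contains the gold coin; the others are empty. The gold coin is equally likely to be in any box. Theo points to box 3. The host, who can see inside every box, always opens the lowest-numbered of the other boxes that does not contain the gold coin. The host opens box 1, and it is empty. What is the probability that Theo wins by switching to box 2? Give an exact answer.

1/2

Consider each possible location of the gold coin in turn.
If it is in box 1 (prior 1/3): the host opened box 1, so this case is ruled out; weight (1/3)·0 = 0.
If it is in either of boxes 2 and 3 (prior 1/3 each): box 1 is the lowest-numbered option available, probability 1; weight (1/3)·1 = 1/3 each.
The weights sum to 2/3.
So P(the gold coin in box 2 | the host opened box 1) = (1/3) / (2/3) = 1/2.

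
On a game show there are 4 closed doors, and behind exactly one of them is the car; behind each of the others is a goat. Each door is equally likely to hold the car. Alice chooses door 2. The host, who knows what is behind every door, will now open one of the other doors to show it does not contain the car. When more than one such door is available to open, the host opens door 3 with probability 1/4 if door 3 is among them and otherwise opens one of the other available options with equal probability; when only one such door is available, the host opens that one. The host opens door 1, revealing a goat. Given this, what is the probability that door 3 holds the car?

4/13

Consider each possible location of the car in turn.
If it is behind door 1 (prior 1/4): the host opened door 1, so this case is ruled out; weight (1/4)·0 = 0.
If it is behind door 2 (prior 1/4): door 3 is available but not opened; door 1 gets probability (1 − 1/4)/2 = 3/8; weight (1/4)·(3/8) = 3/32.
If it is behind door 3 (prior 1/4): door 3 holds the prize so is unavailable; the host chooses uniformly among the 2 others, probability 1/2; weight (1/4)·(1/2) = 1/8.
If it is behind door 4 (prior 1/4): door 3 is available but not opened, probability 3/4; weight (1/4)·(3/4) = 3/16.
The weights sum to 13/32.
So P(the car behind door 3 | the host opened door 1) = (1/8) / (13/32) = 4/13.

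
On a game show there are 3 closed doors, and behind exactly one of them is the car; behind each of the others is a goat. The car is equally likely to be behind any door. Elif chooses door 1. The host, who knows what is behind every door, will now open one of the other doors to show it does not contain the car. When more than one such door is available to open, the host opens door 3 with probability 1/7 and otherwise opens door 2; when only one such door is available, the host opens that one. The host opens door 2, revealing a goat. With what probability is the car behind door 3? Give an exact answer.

7/13

Apply Bayes' rule, conditioning on where the car actually is.
If it is behind door 1 (prior 1/3): door 3 is available but not opened, probability 6/7; weight (1/3)·(6/7) = 2/7.
If it is behind door 2 (prior 1/3): the host opened door 2, so this case is ruled out; weight (1/3)·0 = 0.
If it is behind door 3 (prior 1/3): only door 2 is available, probability 1; weight (1/3)·1 = 1/3.
The weights sum to 13/21.
So P(the car behind door 3 | the host opened door 2) = (1/3) / (13/21) = 7/13.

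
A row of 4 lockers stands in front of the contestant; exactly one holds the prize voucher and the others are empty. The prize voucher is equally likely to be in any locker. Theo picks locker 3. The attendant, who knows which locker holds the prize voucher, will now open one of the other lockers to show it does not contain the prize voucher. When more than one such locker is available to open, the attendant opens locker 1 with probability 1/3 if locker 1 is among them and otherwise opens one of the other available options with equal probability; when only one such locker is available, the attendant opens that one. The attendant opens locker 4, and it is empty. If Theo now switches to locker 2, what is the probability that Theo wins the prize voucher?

Consider each possible location of the prize voucher in turn.
If it is in locker 1 (prior 1/4): locker 1 holds the prize so is unavailable; the attendant chooses uniformly among the 2 others, probability 1/2; weight (1/4)·(1/2) = 1/8.
If it is in locker 2 (prior 1/4): locker 1 is available but not opened, probability 2/3; weight (1/4)·(2/3) = 1/6.
If it is in locker 3 (prior 1/4): locker 1 is available but not opened; locker 4 gets probability (1 − 1/3)/2 = 1/3; weight (1/4)·(1/3) = 1/12.
If it is in locker 4 (prior 1/4): the attendant opened locker 4, so this case is ruled out; weight (1/4)·0 = 0.
The weights sum to 3/8.
So P(the prize voucher in locker 2 | the attendant opened locker 4) = (1/6) / (3/8) = 4/9.

4/9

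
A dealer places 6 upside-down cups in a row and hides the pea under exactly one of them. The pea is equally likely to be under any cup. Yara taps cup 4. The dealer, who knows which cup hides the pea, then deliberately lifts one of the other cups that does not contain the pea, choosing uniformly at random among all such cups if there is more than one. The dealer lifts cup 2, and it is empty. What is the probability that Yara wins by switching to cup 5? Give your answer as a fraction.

Apply Bayes' rule, conditioning on where the pea actually is.
If it is under any of cups 1, 3, 5, and 6 (prior 1/6 each): the dealer has 4 equally likely choices, so probability 1/4; weight (1/6)·(1/4) = 1/24 each.
If it is under cup 2 (prior 1/6): the dealer opened cup 2, so this case is ruled out; weight (1/6)·0 = 0.
If it is under cup 4 (prior 1/6): the dealer has 5 equally likely choices, so probability 1/5; weight (1/6)·(1/5) = 1/30.
The weights sum to 1/5.
So P(the pea under cup 5 | the dealer opened cup 2) = (1/24) / (1/5) = 5/24.

5/24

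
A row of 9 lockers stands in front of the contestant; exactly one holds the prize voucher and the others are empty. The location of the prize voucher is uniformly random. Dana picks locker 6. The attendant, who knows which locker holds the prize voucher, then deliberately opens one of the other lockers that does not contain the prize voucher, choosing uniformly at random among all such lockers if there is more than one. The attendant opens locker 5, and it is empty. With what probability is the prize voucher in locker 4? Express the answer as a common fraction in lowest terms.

Condition on the true location of the prize voucher.
If it is in any of lockers 1, 2, 3, 4, 7, 8, and 9 (prior 1/9 each): the attendant has 7 equally likely choices, so probability 1/7; weight (1/9)·(1/7) = 1/63 each.
If it is in locker 5 (prior 1/9): the attendant opened locker 5, so this case is ruled out; weight (1/9)·0 = 0.
If it is in locker 6 (prior 1/9): the attendant has 8 equally likely choices, so probability 1/8; weight (1/9)·(1/8) = 1/72.
The weights sum to 1/8.
So P(the prize voucher in locker 4 | the attendant opened locker 5) = (1/63) / (1/8) = 8/63.

8/63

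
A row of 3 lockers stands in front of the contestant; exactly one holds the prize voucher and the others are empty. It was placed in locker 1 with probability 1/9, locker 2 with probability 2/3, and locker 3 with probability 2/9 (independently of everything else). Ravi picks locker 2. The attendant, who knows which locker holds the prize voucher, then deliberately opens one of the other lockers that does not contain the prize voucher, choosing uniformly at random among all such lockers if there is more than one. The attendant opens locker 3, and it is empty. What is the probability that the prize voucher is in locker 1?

Consider each possible location of the prize voucher in turn.
If it is in locker 1 (prior 1/9): the attendant has no choice, probability 1; weight (1/9)·1 = 1/9.
If it is in locker 2 (prior 2/3): the attendant has 2 equally likely choices, so probability 1/2; weight (2/3)·(1/2) = 1/3.
If it is in locker 3 (prior 2/9): the attendant opened locker 3, so this case is ruled out; weight (2/9)·0 = 0.
The weights sum to 4/9.
So P(the prize voucher in locker 1 | the attendant opened locker 3) = (1/9) / (4/9) = 1/4.

1/4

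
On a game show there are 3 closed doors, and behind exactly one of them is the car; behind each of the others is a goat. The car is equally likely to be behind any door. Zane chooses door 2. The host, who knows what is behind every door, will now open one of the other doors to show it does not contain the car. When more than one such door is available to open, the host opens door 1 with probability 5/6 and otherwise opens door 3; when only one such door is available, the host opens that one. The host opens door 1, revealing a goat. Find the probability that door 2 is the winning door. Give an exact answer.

Apply Bayes' rule, conditioning on where the car actually is.
If it is behind door 1 (prior 1/3): the host opened door 1, so this case is ruled out; weight (1/3)·0 = 0.
If it is behind door 2 (prior 1/3): door 1 is available, opened with probability 5/6; weight (1/3)·(5/6) = 5/18.
If it is behind door 3 (prior 1/3): only door 1 is available, probability 1; weight (1/3)·1 = 1/3.
The weights sum to 11/18.
So P(the car behind door 2 | the host opened door 1) = (5/18) / (11/18) = 5/11.

5/11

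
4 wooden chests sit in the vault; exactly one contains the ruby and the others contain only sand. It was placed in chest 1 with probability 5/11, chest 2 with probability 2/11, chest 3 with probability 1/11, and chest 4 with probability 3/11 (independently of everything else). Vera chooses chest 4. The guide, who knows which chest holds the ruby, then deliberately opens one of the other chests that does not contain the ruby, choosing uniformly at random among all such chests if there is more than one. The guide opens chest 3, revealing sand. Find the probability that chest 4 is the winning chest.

2/9

Condition on the true location of the ruby.
If it is in chest 1 (prior 5/11): the guide has 2 equally likely choices, so probability 1/2; weight (5/11)·(1/2) = 5/22.
If it is in chest 2 (prior 2/11): the guide has 2 equally likely choices, so probability 1/2; weight (2/11)·(1/2) = 1/11.
If it is in chest 3 (prior 1/11): the guide opened chest 3, so this case is ruled out; weight (1/11)·0 = 0.
If it is in chest 4 (prior 3/11): the guide has 3 equally likely choices, so probability 1/3; weight (3/11)·(1/3) = 1/11.
The weights sum to 9/22.
So P(the ruby in chest 4 | the guide opened chest 3) = (1/11) / (9/22) = 2/9.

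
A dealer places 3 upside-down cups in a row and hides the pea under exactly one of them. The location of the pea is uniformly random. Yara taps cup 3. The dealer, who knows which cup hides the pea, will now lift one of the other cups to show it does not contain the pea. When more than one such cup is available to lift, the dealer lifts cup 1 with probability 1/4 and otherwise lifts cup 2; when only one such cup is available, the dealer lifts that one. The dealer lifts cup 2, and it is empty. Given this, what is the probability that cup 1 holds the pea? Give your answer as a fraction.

4/7

Apply Bayes' rule, conditioning on where the pea actually is.
If it is under cup 1 (prior 1/3): only cup 2 is available, probability 1; weight (1/3)·1 = 1/3.
If it is under cup 2 (prior 1/3): the dealer opened cup 2, so this case is ruled out; weight (1/3)·0 = 0.
If it is under cup 3 (prior 1/3): cup 1 is available but not opened, probability 3/4; weight (1/3)·(3/4) = 1/4.
The weights sum to 7/12.
So P(the pea under cup 1 | the dealer opened cup 2) = (1/3) / (7/12) = 4/7.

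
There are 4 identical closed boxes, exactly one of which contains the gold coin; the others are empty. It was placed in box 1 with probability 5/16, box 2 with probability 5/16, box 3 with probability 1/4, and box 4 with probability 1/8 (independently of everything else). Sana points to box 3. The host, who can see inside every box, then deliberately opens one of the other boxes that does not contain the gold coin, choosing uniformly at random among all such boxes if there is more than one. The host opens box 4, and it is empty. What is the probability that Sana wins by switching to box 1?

15/38

Condition on the true location of the gold coin.
If it is in either of boxes 1 and 2 (prior 5/16 each): the host has 2 equally likely choices, so probability 1/2; weight (5/16)·(1/2) = 5/32 each.
If it is in box 3 (prior 1/4): the host has 3 equally likely choices, so probability 1/3; weight (1/4)·(1/3) = 1/12.
If it is in box 4 (prior 1/8): the host opened box 4, so this case is ruled out; weight (1/8)·0 = 0.
The weights sum to 19/48.
So P(the gold coin in box 1 | the host opened box 4) = (5/32) / (19/48) = 15/38.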